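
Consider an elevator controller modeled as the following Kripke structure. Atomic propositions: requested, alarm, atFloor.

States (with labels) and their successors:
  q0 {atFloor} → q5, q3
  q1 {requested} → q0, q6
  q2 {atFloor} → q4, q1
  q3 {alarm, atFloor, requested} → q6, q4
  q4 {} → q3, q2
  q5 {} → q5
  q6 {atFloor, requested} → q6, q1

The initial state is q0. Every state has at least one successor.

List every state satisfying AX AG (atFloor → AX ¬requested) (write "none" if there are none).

{q5}

States satisfying AG (atFloor → AX ¬requested): {q5}.
States satisfying AX AG (atFloor → AX ¬requested): {q5}.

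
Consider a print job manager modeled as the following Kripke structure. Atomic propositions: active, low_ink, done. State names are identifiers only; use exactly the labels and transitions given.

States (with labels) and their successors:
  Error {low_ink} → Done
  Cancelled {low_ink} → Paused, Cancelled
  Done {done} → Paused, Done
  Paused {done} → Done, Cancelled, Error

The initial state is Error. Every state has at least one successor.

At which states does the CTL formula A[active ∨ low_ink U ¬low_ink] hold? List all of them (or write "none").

States satisfying active ∨ low_ink: {Error, Cancelled}.
States satisfying ¬low_ink: {Done, Paused}.
States satisfying A[active ∨ low_ink U ¬low_ink]: {Error, Done, Paused}.

{Error, Done, Paused}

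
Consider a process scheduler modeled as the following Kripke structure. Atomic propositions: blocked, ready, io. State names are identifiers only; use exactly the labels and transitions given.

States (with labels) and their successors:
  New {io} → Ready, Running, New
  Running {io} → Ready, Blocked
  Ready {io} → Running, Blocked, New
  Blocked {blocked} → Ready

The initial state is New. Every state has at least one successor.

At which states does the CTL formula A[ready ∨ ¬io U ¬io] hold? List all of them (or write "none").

States satisfying ready ∨ ¬io: {Blocked}.
States satisfying ¬io: {Blocked}.
States satisfying A[ready ∨ ¬io U ¬io]: {Blocked}.

{Blocked}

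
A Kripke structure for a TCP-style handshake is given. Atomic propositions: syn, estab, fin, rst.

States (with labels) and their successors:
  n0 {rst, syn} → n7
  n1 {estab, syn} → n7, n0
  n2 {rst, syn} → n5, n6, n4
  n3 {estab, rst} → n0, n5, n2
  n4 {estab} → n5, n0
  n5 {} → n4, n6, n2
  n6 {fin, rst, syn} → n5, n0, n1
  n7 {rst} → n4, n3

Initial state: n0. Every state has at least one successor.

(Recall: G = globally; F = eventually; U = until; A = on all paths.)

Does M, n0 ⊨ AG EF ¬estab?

Yes

States satisfying EF ¬estab: {n0, n1, n2, n3, n4, n5, n6, n7}.
States satisfying AG EF ¬estab: {n0, n1, n2, n3, n4, n5, n6, n7}.
Every state reachable from n0 satisfies EF ¬estab.
n0 ∈ Sat(AG EF ¬estab).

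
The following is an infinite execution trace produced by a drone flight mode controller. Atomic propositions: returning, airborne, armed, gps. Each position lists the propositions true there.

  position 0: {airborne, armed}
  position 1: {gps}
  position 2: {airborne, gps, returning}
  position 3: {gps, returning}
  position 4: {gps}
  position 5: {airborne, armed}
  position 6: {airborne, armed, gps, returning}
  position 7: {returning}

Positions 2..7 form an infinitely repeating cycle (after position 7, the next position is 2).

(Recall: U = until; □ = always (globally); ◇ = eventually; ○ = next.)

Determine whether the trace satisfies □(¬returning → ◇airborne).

Yes

¬returning → ◇airborne holds at every position 0..7, and those are all positions ever visited, so □(¬returning → ◇airborne) holds.
Positions where ¬returning holds: 0, 1, 4, 5.
Check ◇airborne at each: 0→ok, 1→ok, 4→ok, 5→ok.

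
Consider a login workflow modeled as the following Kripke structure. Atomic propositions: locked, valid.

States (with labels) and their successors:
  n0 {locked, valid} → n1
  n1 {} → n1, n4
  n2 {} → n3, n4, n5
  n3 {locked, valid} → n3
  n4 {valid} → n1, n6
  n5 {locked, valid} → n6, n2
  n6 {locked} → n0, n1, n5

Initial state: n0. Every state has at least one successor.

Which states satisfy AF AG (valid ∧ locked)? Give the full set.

States satisfying AG (valid ∧ locked): {n3}.
States satisfying AF AG (valid ∧ locked): {n3}.

{n3}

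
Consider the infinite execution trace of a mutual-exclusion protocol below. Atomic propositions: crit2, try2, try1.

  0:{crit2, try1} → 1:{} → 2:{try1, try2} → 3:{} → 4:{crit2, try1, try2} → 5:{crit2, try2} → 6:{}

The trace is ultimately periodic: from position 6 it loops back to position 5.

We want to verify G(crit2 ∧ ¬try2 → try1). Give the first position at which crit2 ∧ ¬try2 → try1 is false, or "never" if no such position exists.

never

crit2 ∧ ¬try2 → try1 holds at every position 0..6, and those are all the positions the trace ever visits, so the invariant G(crit2 ∧ ¬try2 → try1) is never violated.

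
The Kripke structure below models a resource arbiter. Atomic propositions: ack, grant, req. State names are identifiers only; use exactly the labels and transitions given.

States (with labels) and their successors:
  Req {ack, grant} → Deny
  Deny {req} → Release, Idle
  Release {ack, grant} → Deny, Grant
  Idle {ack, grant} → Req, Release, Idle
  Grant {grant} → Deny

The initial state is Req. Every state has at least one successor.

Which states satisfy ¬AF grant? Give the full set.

none

States satisfying grant: {Req, Release, Idle, Grant}.
States satisfying AF grant: {Req, Deny, Release, Idle, Grant}.
States satisfying ¬AF grant: ∅.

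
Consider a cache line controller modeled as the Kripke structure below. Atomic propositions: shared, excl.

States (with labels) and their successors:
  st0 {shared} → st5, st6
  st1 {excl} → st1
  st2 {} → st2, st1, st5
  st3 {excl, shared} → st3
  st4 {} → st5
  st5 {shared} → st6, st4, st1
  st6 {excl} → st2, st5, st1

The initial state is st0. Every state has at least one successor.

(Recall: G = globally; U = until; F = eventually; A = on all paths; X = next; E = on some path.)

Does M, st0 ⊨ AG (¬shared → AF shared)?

States satisfying ¬shared → AF shared: {st0, st3, st4, st5}.
States satisfying AG (¬shared → AF shared): {st3}.
st1 is reachable from st0 and violates ¬shared → AF shared, so AG fails at st0.
st0 ∉ Sat(AG (¬shared → AF shared)).

No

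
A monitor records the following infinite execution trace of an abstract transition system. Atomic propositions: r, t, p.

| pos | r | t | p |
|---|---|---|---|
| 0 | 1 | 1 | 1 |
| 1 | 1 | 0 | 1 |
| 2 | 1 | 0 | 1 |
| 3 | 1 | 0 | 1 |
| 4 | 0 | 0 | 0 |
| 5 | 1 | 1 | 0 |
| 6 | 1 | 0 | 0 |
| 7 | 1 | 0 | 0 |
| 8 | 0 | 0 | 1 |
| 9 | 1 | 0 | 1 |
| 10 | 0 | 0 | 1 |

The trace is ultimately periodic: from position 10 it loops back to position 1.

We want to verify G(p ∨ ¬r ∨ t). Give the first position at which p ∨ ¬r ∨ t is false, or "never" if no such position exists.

Check p ∨ ¬r ∨ t at each position in order: 0 ✓, 1 ✓, 2 ✓, 3 ✓, 4 ✓, 5 ✓.
At position 6 the labels are {r}, so p ∨ ¬r ∨ t is false there. This is the first violation.

6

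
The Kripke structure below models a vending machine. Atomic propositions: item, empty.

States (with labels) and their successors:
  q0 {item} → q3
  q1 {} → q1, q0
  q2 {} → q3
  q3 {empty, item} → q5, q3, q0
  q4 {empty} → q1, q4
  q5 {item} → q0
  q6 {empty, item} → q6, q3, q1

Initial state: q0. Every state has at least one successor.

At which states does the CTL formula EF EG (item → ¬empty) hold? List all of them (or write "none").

States satisfying EG (item → ¬empty): {q1, q4}.
States satisfying EF EG (item → ¬empty): {q1, q4, q6}.

{q1, q4, q6}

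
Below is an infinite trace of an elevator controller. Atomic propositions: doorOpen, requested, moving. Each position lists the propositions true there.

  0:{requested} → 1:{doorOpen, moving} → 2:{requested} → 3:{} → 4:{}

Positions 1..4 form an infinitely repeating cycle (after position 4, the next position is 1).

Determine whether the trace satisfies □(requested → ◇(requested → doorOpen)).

Satisfied

requested → ◇(requested → doorOpen) holds at every position 0..4, and those are all positions ever visited, so □(requested → ◇(requested → doorOpen)) holds.
Positions where requested holds: 0, 2.
Check ◇(requested → doorOpen) at each: 0→ok, 2→ok.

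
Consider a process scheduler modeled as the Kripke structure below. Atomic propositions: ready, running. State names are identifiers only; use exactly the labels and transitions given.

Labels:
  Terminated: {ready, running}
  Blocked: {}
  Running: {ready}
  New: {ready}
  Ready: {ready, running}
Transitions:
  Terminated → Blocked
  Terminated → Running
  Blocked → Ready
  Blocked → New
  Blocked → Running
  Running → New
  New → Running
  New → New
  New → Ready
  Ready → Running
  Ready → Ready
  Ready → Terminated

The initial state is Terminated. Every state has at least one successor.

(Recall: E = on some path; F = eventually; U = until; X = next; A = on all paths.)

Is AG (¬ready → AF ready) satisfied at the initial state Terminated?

Satisfied

States satisfying ¬ready → AF ready: {Terminated, Blocked, Running, New, Ready}.
States satisfying AG (¬ready → AF ready): {Terminated, Blocked, Running, New, Ready}.
Every state reachable from Terminated satisfies ¬ready → AF ready.
Terminated ∈ Sat(AG (¬ready → AF ready)).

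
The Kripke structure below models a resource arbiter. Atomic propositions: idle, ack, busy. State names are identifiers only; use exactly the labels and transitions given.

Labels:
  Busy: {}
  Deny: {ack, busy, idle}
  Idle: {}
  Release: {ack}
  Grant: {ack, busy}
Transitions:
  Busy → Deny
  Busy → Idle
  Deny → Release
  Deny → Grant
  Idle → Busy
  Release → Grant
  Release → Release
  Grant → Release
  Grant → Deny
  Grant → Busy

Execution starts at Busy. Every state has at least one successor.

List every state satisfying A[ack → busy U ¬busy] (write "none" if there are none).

{Busy, Idle, Release}

States satisfying ack → busy: {Busy, Deny, Idle, Grant}.
States satisfying ¬busy: {Busy, Idle, Release}.
States satisfying A[ack → busy U ¬busy]: {Busy, Idle, Release}.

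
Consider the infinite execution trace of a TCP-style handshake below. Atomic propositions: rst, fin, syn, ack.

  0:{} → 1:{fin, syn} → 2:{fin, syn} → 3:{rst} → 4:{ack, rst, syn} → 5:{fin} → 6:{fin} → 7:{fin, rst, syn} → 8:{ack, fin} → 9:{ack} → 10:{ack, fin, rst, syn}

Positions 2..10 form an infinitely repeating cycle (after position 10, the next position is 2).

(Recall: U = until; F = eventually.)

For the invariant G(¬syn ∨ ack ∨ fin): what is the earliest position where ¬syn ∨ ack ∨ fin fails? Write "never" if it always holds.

¬syn ∨ ack ∨ fin holds at every position 0..10, and those are all the positions the trace ever visits, so the invariant G(¬syn ∨ ack ∨ fin) is never violated.

never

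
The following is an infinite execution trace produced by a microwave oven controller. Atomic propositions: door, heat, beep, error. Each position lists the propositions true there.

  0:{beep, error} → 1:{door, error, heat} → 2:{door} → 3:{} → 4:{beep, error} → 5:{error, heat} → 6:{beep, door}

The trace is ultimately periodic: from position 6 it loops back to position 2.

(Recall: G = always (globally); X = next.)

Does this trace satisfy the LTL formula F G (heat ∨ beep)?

Does not hold

G (heat ∨ beep) is false at every position 0..6, so it never becomes true and F G (heat ∨ beep) fails.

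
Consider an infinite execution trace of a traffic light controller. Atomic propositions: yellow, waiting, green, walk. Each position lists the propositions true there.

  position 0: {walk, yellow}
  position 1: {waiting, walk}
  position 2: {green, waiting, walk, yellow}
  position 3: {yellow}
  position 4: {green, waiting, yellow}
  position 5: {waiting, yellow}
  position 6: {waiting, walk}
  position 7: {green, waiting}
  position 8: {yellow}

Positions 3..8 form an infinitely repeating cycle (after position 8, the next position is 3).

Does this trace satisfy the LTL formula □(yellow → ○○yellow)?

No

yellow → ○○yellow must hold at every position from 0 onward. It fails at position 4, so □(yellow → ○○yellow) is false.
Positions where yellow holds: 0, 2, 3, 4, 5, 8.
Check ○○yellow at each: 0→ok, 2→ok, 3→ok, 4→fails, 5→fails, 8→ok.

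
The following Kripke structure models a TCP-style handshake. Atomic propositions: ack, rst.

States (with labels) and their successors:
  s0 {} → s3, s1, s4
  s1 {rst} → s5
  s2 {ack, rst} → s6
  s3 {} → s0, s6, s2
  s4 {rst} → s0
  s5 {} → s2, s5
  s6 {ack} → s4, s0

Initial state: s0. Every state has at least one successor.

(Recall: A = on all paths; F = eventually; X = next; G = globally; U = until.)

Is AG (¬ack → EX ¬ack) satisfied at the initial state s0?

Yes

States satisfying ¬ack → EX ¬ack: {s0, s1, s2, s3, s4, s5, s6}.
States satisfying AG (¬ack → EX ¬ack): {s0, s1, s2, s3, s4, s5, s6}.
Every state reachable from s0 satisfies ¬ack → EX ¬ack.
s0 ∈ Sat(AG (¬ack → EX ¬ack)).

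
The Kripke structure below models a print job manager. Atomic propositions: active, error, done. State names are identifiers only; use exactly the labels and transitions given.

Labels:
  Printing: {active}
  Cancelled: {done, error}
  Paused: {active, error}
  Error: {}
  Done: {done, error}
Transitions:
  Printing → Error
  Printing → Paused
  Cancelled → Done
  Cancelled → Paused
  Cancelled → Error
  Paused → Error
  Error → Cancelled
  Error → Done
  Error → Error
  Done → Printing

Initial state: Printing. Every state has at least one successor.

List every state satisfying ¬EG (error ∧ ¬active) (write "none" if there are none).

States satisfying error ∧ ¬active: {Cancelled, Done}.
States satisfying EG (error ∧ ¬active): ∅.
States satisfying ¬EG (error ∧ ¬active): {Printing, Cancelled, Paused, Error, Done}.

{Printing, Cancelled, Paused, Error, Done}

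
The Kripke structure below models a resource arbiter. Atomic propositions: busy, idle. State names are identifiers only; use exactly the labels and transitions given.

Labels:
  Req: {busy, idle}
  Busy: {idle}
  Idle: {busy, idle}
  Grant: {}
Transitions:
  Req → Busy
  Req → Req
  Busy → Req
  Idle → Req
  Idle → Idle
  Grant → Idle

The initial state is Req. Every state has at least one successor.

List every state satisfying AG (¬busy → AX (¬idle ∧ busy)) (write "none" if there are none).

States satisfying ¬busy → AX (¬idle ∧ busy): {Req, Idle}.
States satisfying AG (¬busy → AX (¬idle ∧ busy)): ∅.

none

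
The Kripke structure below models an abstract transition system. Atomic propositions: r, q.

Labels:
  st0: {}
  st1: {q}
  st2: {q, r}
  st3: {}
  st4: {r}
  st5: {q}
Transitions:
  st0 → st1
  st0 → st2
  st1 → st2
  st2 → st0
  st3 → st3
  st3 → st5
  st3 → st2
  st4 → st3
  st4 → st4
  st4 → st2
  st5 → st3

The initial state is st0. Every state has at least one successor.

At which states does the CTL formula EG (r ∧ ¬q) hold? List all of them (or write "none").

States satisfying r ∧ ¬q: {st4}.
States satisfying EG (r ∧ ¬q): {st4}.

{st4}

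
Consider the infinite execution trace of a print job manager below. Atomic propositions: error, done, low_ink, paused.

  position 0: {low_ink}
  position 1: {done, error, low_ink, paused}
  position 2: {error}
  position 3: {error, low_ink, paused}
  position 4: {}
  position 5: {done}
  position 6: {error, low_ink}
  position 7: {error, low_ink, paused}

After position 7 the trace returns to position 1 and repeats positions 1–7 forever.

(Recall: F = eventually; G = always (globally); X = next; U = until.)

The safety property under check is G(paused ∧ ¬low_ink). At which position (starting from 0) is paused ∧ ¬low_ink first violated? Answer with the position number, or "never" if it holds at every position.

0

At position 0 the labels are {low_ink}, so paused ∧ ¬low_ink is false there. This is the first violation.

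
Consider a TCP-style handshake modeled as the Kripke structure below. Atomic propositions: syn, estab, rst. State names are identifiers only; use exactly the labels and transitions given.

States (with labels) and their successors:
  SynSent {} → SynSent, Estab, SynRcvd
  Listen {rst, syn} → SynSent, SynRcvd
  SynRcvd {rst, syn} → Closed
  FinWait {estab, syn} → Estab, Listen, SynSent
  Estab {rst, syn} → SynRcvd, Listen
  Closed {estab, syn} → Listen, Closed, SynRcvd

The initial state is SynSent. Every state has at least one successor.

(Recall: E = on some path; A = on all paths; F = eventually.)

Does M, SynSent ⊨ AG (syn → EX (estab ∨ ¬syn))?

States satisfying syn → EX (estab ∨ ¬syn): {SynSent, Listen, SynRcvd, FinWait, Closed}.
States satisfying AG (syn → EX (estab ∨ ¬syn)): ∅.
Estab is reachable from SynSent and violates syn → EX (estab ∨ ¬syn), so AG fails at SynSent.
SynSent ∉ Sat(AG (syn → EX (estab ∨ ¬syn))).

No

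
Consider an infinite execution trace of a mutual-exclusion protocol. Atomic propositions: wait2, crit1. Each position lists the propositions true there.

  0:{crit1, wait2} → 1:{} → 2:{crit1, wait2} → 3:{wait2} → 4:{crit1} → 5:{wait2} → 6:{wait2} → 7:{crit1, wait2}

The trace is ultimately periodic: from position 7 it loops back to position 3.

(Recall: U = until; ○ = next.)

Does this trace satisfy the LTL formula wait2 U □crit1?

No

Walking from position 0: at position 1, □crit1 has not yet held and wait2 fails, so wait2 U □crit1 is false.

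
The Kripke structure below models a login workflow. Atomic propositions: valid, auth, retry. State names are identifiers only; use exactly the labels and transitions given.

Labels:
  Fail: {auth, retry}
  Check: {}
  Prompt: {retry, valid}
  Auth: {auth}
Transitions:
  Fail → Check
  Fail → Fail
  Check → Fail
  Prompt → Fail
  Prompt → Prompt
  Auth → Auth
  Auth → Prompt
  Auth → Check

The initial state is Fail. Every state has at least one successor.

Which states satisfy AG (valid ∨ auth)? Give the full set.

States satisfying valid ∨ auth: {Fail, Prompt, Auth}.
States satisfying AG (valid ∨ auth): ∅.

none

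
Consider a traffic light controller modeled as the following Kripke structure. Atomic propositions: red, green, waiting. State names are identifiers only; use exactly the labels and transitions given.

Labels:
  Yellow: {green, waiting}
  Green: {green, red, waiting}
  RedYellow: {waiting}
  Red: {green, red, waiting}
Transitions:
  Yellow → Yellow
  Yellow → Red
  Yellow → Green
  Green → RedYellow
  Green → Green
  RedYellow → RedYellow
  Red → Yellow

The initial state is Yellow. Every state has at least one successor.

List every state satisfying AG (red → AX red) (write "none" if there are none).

States satisfying red → AX red: {Yellow, RedYellow}.
States satisfying AG (red → AX red): {RedYellow}.

{RedYellow}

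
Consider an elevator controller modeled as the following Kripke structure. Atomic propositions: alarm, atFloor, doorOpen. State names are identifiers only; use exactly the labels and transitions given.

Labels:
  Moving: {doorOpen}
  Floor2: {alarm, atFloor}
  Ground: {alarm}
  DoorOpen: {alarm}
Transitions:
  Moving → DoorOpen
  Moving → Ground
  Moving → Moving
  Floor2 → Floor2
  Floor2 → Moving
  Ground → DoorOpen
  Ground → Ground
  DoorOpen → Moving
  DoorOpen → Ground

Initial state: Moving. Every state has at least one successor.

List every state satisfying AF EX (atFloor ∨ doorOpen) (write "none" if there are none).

{Moving, Floor2, DoorOpen}

States satisfying EX (atFloor ∨ doorOpen): {Moving, Floor2, DoorOpen}.
States satisfying AF EX (atFloor ∨ doorOpen): {Moving, Floor2, DoorOpen}.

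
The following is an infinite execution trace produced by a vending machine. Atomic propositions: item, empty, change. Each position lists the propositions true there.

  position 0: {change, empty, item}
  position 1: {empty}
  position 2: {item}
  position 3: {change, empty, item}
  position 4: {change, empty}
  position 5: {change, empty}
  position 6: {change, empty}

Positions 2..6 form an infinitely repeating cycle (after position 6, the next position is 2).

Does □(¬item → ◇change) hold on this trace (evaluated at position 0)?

¬item → ◇change holds at every position 0..6, and those are all positions ever visited, so □(¬item → ◇change) holds.
Positions where ¬item holds: 1, 4, 5, 6.
Check ◇change at each: 1→ok, 4→ok, 5→ok, 6→ok.

Satisfied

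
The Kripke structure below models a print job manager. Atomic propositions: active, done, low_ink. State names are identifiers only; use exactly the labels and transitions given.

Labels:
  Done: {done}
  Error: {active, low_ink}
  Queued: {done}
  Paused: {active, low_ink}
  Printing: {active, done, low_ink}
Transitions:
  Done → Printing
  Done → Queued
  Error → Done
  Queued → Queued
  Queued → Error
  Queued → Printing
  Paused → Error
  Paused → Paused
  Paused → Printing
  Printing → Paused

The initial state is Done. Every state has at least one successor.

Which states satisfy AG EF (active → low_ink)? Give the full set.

{Done, Error, Queued, Paused, Printing}

States satisfying EF (active → low_ink): {Done, Error, Queued, Paused, Printing}.
States satisfying AG EF (active → low_ink): {Done, Error, Queued, Paused, Printing}.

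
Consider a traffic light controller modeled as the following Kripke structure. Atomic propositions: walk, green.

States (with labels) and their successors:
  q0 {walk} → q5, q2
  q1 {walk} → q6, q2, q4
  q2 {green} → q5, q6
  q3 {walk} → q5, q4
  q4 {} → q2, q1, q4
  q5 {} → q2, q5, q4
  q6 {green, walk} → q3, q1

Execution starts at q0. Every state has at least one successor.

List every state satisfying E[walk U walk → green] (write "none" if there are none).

States satisfying walk: {q0, q1, q3, q6}.
States satisfying walk → green: {q2, q4, q5, q6}.
States satisfying E[walk U walk → green]: {q0, q1, q2, q3, q4, q5, q6}.

{q0, q1, q2, q3, q4, q5, q6}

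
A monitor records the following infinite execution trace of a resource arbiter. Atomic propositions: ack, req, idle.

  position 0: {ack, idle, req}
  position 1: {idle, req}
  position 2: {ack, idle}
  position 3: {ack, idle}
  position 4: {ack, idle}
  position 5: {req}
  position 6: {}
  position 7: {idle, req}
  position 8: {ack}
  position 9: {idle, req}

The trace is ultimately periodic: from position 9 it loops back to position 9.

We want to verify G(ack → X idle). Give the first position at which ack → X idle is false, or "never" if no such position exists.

Check ack → X idle at each position in order: 0 ✓, 1 ✓, 2 ✓, 3 ✓.
At position 4 the labels are {ack, idle} and the next position 5 has {req}, so ack → X idle is false there. This is the first violation.

4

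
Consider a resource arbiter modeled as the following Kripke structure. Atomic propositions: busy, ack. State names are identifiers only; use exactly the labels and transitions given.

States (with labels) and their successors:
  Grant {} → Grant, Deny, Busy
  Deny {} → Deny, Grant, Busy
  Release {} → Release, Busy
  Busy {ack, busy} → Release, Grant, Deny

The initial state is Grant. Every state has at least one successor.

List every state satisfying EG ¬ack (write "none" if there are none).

States satisfying ¬ack: {Grant, Deny, Release}.
States satisfying EG ¬ack: {Grant, Deny, Release}.

{Grant, Deny, Release}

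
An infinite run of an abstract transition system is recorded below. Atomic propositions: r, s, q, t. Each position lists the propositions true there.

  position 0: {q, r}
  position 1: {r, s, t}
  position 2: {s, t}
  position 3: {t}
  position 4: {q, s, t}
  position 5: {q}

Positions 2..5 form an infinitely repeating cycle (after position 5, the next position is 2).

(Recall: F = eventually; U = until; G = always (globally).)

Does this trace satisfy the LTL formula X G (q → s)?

The position after 0 is 1; G (q → s) is false there.

Violated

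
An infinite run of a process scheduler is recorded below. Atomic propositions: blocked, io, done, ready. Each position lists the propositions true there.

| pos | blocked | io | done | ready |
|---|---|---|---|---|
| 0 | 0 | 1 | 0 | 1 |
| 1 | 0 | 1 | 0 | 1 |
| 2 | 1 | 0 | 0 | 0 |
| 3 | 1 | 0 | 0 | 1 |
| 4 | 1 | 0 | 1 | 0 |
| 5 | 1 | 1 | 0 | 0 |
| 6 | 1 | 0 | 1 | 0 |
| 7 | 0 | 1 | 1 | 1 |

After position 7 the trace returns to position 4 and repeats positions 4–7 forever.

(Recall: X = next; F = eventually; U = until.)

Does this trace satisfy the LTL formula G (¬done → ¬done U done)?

¬done → ¬done U done holds at every position 0..7, and those are all positions ever visited, so G (¬done → ¬done U done) holds.
Positions where ¬done holds: 0, 1, 2, 3, 5.
Check ¬done U done at each: 0→ok, 1→ok, 2→ok, 3→ok, 5→ok.

Yes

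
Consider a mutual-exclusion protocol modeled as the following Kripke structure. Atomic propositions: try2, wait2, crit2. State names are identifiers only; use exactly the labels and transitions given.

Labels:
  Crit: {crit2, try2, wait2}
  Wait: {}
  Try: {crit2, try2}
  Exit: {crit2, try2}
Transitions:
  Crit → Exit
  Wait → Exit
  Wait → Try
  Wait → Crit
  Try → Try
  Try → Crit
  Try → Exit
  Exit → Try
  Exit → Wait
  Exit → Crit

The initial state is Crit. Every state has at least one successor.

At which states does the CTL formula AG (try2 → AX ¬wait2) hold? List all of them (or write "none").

none

States satisfying try2 → AX ¬wait2: {Crit, Wait}.
States satisfying AG (try2 → AX ¬wait2): ∅.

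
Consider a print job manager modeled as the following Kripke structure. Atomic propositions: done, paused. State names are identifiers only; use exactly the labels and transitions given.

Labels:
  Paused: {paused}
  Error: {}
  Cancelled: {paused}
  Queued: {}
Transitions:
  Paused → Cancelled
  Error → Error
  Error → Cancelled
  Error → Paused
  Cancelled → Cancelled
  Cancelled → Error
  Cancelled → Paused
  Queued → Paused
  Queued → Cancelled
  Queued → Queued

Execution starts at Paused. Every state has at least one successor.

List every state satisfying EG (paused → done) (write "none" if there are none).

{Error, Queued}

States satisfying paused → done: {Error, Queued}.
States satisfying EG (paused → done): {Error, Queued}.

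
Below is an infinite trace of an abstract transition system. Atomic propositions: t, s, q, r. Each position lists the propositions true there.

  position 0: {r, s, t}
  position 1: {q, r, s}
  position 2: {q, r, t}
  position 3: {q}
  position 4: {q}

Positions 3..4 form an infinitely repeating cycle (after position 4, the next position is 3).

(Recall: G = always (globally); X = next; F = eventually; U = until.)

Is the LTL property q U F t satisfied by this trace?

Walking from position 0: F t first holds at position 0, and q holds at every earlier position along the way, so q U F t holds.

Yes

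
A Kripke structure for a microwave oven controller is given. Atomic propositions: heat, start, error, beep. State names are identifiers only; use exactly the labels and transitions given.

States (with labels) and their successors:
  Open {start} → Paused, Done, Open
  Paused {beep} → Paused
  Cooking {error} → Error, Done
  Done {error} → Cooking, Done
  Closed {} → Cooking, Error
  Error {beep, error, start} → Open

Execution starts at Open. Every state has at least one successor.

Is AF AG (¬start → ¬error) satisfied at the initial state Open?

States satisfying AG (¬start → ¬error): {Paused}.
States satisfying AF AG (¬start → ¬error): {Paused}.
There is a path from Open along which AG (¬start → ¬error) never holds.
Open ∉ Sat(AF AG (¬start → ¬error)).

Violated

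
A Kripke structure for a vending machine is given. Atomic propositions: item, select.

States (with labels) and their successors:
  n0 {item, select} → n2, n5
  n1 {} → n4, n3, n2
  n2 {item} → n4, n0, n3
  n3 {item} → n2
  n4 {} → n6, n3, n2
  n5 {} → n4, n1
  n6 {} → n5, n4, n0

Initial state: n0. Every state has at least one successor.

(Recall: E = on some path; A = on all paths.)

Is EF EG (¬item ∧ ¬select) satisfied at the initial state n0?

Yes

States satisfying EG (¬item ∧ ¬select): {n1, n4, n5, n6}.
States satisfying EF EG (¬item ∧ ¬select): {n0, n1, n2, n3, n4, n5, n6}.
Some path from n0 reaches a state where EG (¬item ∧ ¬select) holds.
n0 ∈ Sat(EF EG (¬item ∧ ¬select)).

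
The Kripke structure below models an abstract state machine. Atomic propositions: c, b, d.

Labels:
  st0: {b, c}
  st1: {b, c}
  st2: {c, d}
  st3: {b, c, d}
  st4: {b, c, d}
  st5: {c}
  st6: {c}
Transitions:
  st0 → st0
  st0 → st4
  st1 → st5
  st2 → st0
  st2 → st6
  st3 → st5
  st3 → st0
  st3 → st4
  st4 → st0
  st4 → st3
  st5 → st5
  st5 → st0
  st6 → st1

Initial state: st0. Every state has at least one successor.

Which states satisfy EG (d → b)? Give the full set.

{st0, st1, st3, st4, st5, st6}

States satisfying d → b: {st0, st1, st3, st4, st5, st6}.
States satisfying EG (d → b): {st0, st1, st3, st4, st5, st6}.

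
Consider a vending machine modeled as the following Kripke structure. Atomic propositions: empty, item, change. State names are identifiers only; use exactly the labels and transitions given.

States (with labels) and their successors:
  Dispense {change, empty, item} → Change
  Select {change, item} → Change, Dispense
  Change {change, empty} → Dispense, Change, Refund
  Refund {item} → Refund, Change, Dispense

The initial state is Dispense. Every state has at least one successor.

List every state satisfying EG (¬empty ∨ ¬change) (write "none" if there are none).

States satisfying ¬empty ∨ ¬change: {Select, Refund}.
States satisfying EG (¬empty ∨ ¬change): {Refund}.

{Refund}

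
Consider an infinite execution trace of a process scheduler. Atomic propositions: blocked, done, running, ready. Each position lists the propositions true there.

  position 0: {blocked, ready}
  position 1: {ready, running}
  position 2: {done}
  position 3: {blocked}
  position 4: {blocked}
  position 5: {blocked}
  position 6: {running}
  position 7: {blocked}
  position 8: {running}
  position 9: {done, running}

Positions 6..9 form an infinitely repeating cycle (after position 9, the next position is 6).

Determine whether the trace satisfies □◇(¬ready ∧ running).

Satisfied

◇(¬ready ∧ running) holds at every position 0..9, and those are all positions ever visited, so □◇(¬ready ∧ running) holds.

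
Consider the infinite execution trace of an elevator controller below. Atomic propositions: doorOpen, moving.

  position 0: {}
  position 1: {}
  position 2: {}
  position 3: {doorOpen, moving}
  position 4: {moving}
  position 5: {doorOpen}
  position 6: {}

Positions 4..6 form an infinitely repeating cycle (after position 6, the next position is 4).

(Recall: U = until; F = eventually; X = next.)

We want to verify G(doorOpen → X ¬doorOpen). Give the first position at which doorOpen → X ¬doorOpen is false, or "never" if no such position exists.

never

doorOpen → X ¬doorOpen holds at every position 0..6, and those are all the positions the trace ever visits, so the invariant G(doorOpen → X ¬doorOpen) is never violated.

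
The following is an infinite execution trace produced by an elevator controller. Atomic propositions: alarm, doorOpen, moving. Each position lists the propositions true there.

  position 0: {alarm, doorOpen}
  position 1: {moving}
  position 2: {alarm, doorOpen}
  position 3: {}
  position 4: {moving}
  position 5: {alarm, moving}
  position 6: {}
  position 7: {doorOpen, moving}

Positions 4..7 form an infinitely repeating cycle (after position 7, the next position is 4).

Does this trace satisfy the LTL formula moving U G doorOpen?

Walking from position 0: at position 0, G doorOpen has not yet held and moving fails, so moving U G doorOpen is false.

Violated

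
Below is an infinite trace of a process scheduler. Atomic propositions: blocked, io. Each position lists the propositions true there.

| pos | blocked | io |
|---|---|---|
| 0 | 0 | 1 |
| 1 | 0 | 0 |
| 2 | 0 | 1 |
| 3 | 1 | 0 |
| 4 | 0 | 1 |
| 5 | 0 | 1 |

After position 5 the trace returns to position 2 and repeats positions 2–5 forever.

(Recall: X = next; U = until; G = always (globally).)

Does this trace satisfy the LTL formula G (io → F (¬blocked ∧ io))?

Satisfied

io → F (¬blocked ∧ io) holds at every position 0..5, and those are all positions ever visited, so G (io → F (¬blocked ∧ io)) holds.
Positions where io holds: 0, 2, 4, 5.
Check F (¬blocked ∧ io) at each: 0→ok, 2→ok, 4→ok, 5→ok.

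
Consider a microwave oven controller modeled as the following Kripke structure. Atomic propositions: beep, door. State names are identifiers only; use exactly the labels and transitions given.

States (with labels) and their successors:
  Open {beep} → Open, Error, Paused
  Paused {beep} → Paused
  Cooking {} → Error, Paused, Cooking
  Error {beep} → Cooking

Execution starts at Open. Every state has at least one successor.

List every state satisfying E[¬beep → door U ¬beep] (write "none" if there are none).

States satisfying ¬beep → door: {Open, Paused, Error}.
States satisfying ¬beep: {Cooking}.
States satisfying E[¬beep → door U ¬beep]: {Open, Cooking, Error}.

{Open, Cooking, Error}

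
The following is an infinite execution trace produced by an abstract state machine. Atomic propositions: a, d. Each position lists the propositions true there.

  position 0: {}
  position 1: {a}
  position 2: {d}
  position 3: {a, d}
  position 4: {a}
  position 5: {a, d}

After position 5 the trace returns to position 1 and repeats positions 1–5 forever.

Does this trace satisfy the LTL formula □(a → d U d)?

Violated

a → d U d must hold at every position from 0 onward. It fails at position 1, so □(a → d U d) is false.
Positions where a holds: 1, 3, 4, 5.
Check d U d at each: 1→fails, 3→ok, 4→fails, 5→ok.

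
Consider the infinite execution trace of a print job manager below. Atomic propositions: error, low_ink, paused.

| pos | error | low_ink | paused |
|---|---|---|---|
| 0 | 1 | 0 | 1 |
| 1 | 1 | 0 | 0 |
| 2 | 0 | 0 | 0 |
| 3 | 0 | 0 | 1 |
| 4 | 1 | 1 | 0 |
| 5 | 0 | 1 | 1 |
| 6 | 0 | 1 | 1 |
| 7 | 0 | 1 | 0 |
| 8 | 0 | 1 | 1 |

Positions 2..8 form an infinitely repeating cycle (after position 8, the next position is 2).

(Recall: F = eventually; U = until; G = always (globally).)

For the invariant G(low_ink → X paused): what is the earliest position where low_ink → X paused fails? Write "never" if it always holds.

Check low_ink → X paused at each position in order: 0 ✓, 1 ✓, 2 ✓, 3 ✓, 4 ✓, 5 ✓.
At position 6 the labels are {low_ink, paused} and the next position 7 has {low_ink}, so low_ink → X paused is false there. This is the first violation.

6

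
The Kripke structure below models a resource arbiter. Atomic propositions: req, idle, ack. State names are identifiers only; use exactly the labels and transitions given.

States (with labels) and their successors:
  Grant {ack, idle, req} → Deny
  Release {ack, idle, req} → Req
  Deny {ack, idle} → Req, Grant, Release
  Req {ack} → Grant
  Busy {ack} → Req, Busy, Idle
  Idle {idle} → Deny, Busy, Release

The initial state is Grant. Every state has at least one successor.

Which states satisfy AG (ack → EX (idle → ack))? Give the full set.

{Grant, Release, Deny, Req, Busy, Idle}

States satisfying ack → EX (idle → ack): {Grant, Release, Deny, Req, Busy, Idle}.
States satisfying AG (ack → EX (idle → ack)): {Grant, Release, Deny, Req, Busy, Idle}.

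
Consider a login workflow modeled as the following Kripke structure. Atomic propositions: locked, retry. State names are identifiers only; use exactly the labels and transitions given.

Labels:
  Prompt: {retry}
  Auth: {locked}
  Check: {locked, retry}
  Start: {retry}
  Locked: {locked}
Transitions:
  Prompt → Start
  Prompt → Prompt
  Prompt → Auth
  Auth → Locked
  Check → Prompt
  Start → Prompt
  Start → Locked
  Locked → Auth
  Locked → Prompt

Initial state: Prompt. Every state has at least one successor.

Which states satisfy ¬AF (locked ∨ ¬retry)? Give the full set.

{Prompt, Start}

States satisfying locked ∨ ¬retry: {Auth, Check, Locked}.
States satisfying AF (locked ∨ ¬retry): {Auth, Check, Locked}.
States satisfying ¬AF (locked ∨ ¬retry): {Prompt, Start}.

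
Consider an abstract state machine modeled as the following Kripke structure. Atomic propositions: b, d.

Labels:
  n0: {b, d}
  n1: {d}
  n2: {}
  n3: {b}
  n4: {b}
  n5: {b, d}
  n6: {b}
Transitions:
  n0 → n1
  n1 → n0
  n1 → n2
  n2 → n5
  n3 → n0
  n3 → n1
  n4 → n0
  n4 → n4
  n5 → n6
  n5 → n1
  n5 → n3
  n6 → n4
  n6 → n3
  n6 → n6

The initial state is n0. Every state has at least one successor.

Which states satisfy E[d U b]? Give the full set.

{n0, n1, n3, n4, n5, n6}

States satisfying d: {n0, n1, n5}.
States satisfying b: {n0, n3, n4, n5, n6}.
States satisfying E[d U b]: {n0, n1, n3, n4, n5, n6}.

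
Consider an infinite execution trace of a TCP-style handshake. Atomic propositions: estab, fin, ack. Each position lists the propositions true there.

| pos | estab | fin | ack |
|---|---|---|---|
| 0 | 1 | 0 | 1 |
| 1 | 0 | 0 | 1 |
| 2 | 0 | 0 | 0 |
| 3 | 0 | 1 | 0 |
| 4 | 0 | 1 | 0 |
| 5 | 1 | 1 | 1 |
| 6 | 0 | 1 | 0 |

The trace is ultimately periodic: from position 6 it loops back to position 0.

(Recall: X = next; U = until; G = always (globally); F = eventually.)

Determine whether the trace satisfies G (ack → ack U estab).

ack → ack U estab must hold at every position from 0 onward. It fails at position 1, so G (ack → ack U estab) is false.
Positions where ack holds: 0, 1, 5.
Check ack U estab at each: 0→ok, 1→fails, 5→ok.

Violated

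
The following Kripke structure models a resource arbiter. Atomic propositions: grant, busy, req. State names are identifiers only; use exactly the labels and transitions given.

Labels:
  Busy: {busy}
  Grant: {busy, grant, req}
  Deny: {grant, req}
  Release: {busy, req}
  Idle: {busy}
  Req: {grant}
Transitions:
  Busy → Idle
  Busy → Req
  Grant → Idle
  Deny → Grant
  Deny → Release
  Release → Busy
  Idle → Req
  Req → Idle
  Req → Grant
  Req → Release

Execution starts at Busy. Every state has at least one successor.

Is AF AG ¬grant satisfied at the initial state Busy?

No

States satisfying AG ¬grant: ∅.
States satisfying AF AG ¬grant: ∅.
There is a path from Busy along which AG ¬grant never holds.
Busy ∉ Sat(AF AG ¬grant).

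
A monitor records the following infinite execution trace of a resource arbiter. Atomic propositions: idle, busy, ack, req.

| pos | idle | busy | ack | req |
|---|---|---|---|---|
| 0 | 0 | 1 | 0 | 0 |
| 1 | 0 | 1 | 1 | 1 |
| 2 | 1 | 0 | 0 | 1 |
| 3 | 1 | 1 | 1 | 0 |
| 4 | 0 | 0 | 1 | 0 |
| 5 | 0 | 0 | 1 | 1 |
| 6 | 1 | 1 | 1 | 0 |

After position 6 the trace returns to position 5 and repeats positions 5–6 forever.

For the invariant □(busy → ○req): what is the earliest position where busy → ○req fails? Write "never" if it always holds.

Check busy → ○req at each position in order: 0 ✓, 1 ✓, 2 ✓.
At position 3 the labels are {ack, busy, idle} and the next position 4 has {ack}, so busy → ○req is false there. This is the first violation.

3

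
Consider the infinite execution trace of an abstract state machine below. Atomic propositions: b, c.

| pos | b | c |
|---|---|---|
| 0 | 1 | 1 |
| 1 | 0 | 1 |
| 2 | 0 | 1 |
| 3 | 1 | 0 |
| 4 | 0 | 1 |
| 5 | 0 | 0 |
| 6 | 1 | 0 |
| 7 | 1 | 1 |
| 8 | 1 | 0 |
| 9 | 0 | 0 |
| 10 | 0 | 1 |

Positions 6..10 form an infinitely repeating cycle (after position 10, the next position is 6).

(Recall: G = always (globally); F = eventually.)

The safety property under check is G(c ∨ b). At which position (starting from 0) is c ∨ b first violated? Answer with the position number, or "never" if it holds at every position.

Check c ∨ b at each position in order: 0 ✓, 1 ✓, 2 ✓, 3 ✓, 4 ✓.
At position 5 the labels are {}, so c ∨ b is false there. This is the first violation.

5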